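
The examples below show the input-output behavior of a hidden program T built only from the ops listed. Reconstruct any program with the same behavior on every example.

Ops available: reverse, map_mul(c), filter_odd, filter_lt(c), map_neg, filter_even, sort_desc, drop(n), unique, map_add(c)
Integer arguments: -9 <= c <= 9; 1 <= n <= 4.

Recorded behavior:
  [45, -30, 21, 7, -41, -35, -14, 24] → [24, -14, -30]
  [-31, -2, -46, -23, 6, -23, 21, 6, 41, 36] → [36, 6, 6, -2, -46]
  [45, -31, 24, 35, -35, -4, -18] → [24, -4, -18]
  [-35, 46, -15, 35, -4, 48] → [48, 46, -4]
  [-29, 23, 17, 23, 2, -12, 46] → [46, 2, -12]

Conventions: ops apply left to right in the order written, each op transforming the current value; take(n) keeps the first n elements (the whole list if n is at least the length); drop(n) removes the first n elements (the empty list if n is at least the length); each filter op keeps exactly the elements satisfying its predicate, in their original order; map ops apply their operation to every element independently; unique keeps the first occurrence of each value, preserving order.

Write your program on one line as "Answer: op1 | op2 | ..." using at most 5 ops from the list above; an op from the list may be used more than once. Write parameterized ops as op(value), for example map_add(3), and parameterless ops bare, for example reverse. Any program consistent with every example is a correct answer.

map_neg | filter_even | map_neg | sort_desc

Check, running the answer program on each example:
  [45, -30, 21, 7, -41, -35, -14, 24] -> [-45, 30, -21, -7, 41, 35, 14, -24] -> [30, 14, -24] -> [-30, -14, 24] -> [24, -14, -30]
  [-31, -2, -46, -23, 6, -23, 21, 6, 41, 36] -> [31, 2, 46, 23, -6, 23, -21, -6, -41, -36] -> [2, 46, -6, -6, -36] -> [-2, -46, 6, 6, 36] -> [36, 6, 6, -2, -46]
  [45, -31, 24, 35, -35, -4, -18] -> [-45, 31, -24, -35, 35, 4, 18] -> [-24, 4, 18] -> [24, -4, -18] -> [24, -4, -18]
  [-35, 46, -15, 35, -4, 48] -> [35, -46, 15, -35, 4, -48] -> [-46, 4, -48] -> [46, -4, 48] -> [48, 46, -4]
  [-29, 23, 17, 23, 2, -12, 46] -> [29, -23, -17, -23, -2, 12, -46] -> [-2, 12, -46] -> [2, -12, 46] -> [46, 2, -12]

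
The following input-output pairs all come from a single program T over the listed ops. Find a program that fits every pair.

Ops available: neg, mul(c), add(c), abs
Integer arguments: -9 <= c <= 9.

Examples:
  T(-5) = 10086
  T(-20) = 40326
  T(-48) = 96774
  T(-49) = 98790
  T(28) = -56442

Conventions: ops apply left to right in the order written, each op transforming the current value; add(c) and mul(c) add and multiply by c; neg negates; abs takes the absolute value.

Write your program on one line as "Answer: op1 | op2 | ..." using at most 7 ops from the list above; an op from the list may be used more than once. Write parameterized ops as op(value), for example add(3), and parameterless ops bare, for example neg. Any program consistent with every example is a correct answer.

mul(-9) | mul(7) | mul(-8) | mul(-4) | add(9) | add(-3)

Check, running the answer program on each example:
  -5 -> 45 -> 315 -> -2520 -> 10080 -> 10089 -> 10086
  -20 -> 180 -> 1260 -> -10080 -> 40320 -> 40329 -> 40326
  -48 -> 432 -> 3024 -> -24192 -> 96768 -> 96777 -> 96774
  -49 -> 441 -> 3087 -> -24696 -> 98784 -> 98793 -> 98790
  28 -> -252 -> -1764 -> 14112 -> -56448 -> -56439 -> -56442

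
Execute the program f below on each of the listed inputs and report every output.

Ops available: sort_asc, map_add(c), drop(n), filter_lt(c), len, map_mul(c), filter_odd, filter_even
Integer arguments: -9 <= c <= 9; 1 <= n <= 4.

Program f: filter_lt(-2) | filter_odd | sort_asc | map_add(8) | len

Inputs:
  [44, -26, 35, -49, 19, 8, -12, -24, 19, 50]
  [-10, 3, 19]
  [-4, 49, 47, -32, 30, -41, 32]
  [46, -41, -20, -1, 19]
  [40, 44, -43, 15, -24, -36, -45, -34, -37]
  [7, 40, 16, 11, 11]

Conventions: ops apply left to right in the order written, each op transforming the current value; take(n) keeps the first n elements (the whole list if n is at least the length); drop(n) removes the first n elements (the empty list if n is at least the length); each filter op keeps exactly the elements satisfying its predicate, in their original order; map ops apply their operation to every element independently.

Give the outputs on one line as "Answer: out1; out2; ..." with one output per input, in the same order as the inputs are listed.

1; 0; 1; 1; 3; 0

Execution, op by op:
  [44, -26, 35, -49, 19, 8, -12, -24, 19, 50] -> [-26, -49, -12, -24] -> [-49] -> [-49] -> [-41] -> 1
  [-10, 3, 19] -> [-10] -> [] -> [] -> [] -> 0
  [-4, 49, 47, -32, 30, -41, 32] -> [-4, -32, -41] -> [-41] -> [-41] -> [-33] -> 1
  [46, -41, -20, -1, 19] -> [-41, -20] -> [-41] -> [-41] -> [-33] -> 1
  [40, 44, -43, 15, -24, -36, -45, -34, -37] -> [-43, -24, -36, -45, -34, -37] -> [-43, -45, -37] -> [-45, -43, -37] -> [-37, -35, -29] -> 3
  [7, 40, 16, 11, 11] -> [] -> [] -> [] -> [] -> 0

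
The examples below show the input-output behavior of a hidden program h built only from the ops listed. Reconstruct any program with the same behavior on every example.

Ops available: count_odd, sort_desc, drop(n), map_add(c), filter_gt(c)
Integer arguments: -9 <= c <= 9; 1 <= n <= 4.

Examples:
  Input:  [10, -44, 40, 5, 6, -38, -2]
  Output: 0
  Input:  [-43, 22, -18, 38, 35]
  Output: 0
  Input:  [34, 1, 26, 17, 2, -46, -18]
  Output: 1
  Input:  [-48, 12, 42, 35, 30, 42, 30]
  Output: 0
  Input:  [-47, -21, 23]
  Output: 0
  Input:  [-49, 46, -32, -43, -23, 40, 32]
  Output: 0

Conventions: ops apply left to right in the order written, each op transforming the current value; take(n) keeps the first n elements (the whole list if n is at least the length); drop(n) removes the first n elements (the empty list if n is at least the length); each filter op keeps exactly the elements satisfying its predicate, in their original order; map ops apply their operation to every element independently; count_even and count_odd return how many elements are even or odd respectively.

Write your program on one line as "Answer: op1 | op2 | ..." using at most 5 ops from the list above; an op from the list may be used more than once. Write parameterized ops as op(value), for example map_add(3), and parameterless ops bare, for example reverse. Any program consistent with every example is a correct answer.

filter_gt(0) | drop(1) | drop(2) | count_odd

Check, running the answer program on each example:
  [10, -44, 40, 5, 6, -38, -2] -> [10, 40, 5, 6] -> [40, 5, 6] -> [6] -> 0
  [-43, 22, -18, 38, 35] -> [22, 38, 35] -> [38, 35] -> [] -> 0
  [34, 1, 26, 17, 2, -46, -18] -> [34, 1, 26, 17, 2] -> [1, 26, 17, 2] -> [17, 2] -> 1
  [-48, 12, 42, 35, 30, 42, 30] -> [12, 42, 35, 30, 42, 30] -> [42, 35, 30, 42, 30] -> [30, 42, 30] -> 0
  [-47, -21, 23] -> [23] -> [] -> [] -> 0
  [-49, 46, -32, -43, -23, 40, 32] -> [46, 40, 32] -> [40, 32] -> [] -> 0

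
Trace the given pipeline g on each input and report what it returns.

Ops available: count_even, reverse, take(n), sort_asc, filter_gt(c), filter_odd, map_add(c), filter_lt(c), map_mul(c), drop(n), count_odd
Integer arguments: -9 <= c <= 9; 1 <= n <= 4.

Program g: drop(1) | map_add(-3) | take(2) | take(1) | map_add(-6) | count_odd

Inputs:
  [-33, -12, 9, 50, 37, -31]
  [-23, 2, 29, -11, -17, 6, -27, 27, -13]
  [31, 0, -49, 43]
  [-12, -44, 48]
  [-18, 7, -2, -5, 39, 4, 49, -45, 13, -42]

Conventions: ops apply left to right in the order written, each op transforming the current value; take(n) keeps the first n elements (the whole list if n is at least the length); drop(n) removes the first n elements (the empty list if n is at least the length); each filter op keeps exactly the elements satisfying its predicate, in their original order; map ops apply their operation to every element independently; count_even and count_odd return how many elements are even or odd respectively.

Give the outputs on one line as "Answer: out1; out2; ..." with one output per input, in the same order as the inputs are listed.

1; 1; 1; 1; 0

Execution, op by op:
  [-33, -12, 9, 50, 37, -31] -> [-12, 9, 50, 37, -31] -> [-15, 6, 47, 34, -34] -> [-15, 6] -> [-15] -> [-21] -> 1
  [-23, 2, 29, -11, -17, 6, -27, 27, -13] -> [2, 29, -11, -17, 6, -27, 27, -13] -> [-1, 26, -14, -20, 3, -30, 24, -16] -> [-1, 26] -> [-1] -> [-7] -> 1
  [31, 0, -49, 43] -> [0, -49, 43] -> [-3, -52, 40] -> [-3, -52] -> [-3] -> [-9] -> 1
  [-12, -44, 48] -> [-44, 48] -> [-47, 45] -> [-47, 45] -> [-47] -> [-53] -> 1
  [-18, 7, -2, -5, 39, 4, 49, -45, 13, -42] -> [7, -2, -5, 39, 4, 49, -45, 13, -42] -> [4, -5, -8, 36, 1, 46, -48, 10, -45] -> [4, -5] -> [4] -> [-2] -> 0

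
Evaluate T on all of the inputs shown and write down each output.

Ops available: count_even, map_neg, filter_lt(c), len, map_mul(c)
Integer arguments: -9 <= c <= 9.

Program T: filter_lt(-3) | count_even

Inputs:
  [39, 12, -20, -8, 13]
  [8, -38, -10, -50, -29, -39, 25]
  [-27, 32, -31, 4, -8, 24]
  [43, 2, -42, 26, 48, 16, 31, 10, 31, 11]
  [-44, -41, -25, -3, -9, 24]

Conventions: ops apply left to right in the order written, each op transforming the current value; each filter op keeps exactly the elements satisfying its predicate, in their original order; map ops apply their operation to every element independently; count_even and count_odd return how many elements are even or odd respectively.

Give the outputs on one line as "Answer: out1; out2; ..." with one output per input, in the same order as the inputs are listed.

2; 3; 1; 1; 1

Execution, op by op:
  [39, 12, -20, -8, 13] -> [-20, -8] -> 2
  [8, -38, -10, -50, -29, -39, 25] -> [-38, -10, -50, -29, -39] -> 3
  [-27, 32, -31, 4, -8, 24] -> [-27, -31, -8] -> 1
  [43, 2, -42, 26, 48, 16, 31, 10, 31, 11] -> [-42] -> 1
  [-44, -41, -25, -3, -9, 24] -> [-44, -41, -25, -9] -> 1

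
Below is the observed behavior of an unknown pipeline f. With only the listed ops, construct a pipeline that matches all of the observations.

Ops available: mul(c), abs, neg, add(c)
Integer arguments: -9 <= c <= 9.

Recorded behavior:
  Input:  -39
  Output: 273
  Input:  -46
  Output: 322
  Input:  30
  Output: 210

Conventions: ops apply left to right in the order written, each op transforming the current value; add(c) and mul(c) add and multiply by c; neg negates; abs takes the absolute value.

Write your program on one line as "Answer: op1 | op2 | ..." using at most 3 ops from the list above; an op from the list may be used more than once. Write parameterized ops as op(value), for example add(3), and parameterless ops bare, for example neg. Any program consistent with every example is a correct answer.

mul(7) | abs

Check, running the answer program on each example:
  -39 -> -273 -> 273
  -46 -> -322 -> 322
  30 -> 210 -> 210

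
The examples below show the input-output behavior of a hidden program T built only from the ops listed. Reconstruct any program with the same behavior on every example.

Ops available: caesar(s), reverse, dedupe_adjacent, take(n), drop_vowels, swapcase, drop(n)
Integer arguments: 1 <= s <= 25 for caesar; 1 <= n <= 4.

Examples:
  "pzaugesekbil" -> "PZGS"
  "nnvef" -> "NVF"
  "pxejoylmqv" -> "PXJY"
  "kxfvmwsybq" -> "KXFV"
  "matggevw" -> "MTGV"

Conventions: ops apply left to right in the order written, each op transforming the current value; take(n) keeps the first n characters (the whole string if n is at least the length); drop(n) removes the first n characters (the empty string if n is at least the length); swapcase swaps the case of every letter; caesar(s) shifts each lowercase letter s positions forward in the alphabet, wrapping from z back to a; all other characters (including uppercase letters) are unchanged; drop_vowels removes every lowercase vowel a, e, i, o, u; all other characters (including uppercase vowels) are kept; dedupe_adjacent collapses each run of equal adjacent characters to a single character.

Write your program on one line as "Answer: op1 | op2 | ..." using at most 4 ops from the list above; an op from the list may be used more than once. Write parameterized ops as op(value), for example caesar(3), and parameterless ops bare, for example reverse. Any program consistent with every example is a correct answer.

dedupe_adjacent | drop_vowels | take(4) | swapcase

Check, running the answer program on each example:
  "pzaugesekbil" -> "pzaugesekbil" -> "pzgskbl" -> "pzgs" -> "PZGS"
  "nnvef" -> "nvef" -> "nvf" -> "nvf" -> "NVF"
  "pxejoylmqv" -> "pxejoylmqv" -> "pxjylmqv" -> "pxjy" -> "PXJY"
  "kxfvmwsybq" -> "kxfvmwsybq" -> "kxfvmwsybq" -> "kxfv" -> "KXFV"
  "matggevw" -> "matgevw" -> "mtgvw" -> "mtgv" -> "MTGV"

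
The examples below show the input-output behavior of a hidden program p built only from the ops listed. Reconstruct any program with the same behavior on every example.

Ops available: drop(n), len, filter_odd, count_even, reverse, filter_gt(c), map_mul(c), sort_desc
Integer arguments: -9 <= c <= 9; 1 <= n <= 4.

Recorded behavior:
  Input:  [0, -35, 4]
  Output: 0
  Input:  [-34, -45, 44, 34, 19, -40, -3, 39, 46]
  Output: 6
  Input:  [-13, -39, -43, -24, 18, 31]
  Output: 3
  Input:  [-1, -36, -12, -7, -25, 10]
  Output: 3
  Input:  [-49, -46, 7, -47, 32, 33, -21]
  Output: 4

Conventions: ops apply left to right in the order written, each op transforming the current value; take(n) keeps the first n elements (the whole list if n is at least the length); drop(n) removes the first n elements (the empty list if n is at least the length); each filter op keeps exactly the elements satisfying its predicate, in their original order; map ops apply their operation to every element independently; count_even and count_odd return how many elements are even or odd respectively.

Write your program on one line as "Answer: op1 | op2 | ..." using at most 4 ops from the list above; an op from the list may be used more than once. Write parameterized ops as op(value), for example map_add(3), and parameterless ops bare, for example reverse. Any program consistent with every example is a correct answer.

map_mul(4) | drop(3) | len

Check, running the answer program on each example:
  [0, -35, 4] -> [0, -140, 16] -> [] -> 0
  [-34, -45, 44, 34, 19, -40, -3, 39, 46] -> [-136, -180, 176, 136, 76, -160, -12, 156, 184] -> [136, 76, -160, -12, 156, 184] -> 6
  [-13, -39, -43, -24, 18, 31] -> [-52, -156, -172, -96, 72, 124] -> [-96, 72, 124] -> 3
  [-1, -36, -12, -7, -25, 10] -> [-4, -144, -48, -28, -100, 40] -> [-28, -100, 40] -> 3
  [-49, -46, 7, -47, 32, 33, -21] -> [-196, -184, 28, -188, 128, 132, -84] -> [-188, 128, 132, -84] -> 4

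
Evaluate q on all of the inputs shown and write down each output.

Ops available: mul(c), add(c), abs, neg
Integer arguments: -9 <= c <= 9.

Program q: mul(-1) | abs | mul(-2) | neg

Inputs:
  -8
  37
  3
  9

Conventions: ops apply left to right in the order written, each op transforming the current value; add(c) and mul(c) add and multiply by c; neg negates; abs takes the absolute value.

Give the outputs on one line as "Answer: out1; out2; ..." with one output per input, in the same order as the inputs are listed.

Execution, op by op:
  -8 -> 8 -> 8 -> -16 -> 16
  37 -> -37 -> 37 -> -74 -> 74
  3 -> -3 -> 3 -> -6 -> 6
  9 -> -9 -> 9 -> -18 -> 18

16; 74; 6; 18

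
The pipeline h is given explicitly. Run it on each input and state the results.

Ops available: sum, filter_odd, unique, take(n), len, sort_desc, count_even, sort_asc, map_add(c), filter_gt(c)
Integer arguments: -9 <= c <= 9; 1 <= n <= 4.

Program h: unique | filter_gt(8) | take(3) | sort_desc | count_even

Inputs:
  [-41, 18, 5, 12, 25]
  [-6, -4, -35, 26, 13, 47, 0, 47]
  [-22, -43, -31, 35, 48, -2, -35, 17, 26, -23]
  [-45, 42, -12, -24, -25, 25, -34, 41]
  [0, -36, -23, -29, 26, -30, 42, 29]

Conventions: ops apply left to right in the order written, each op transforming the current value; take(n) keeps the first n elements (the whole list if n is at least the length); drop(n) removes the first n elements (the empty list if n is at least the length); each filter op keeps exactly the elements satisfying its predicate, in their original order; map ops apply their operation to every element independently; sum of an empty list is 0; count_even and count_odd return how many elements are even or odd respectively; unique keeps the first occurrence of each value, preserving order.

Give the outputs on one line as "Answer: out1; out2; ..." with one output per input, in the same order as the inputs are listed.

2; 1; 1; 1; 2

Execution, op by op:
  [-41, 18, 5, 12, 25] -> [-41, 18, 5, 12, 25] -> [18, 12, 25] -> [18, 12, 25] -> [25, 18, 12] -> 2
  [-6, -4, -35, 26, 13, 47, 0, 47] -> [-6, -4, -35, 26, 13, 47, 0] -> [26, 13, 47] -> [26, 13, 47] -> [47, 26, 13] -> 1
  [-22, -43, -31, 35, 48, -2, -35, 17, 26, -23] -> [-22, -43, -31, 35, 48, -2, -35, 17, 26, -23] -> [35, 48, 17, 26] -> [35, 48, 17] -> [48, 35, 17] -> 1
  [-45, 42, -12, -24, -25, 25, -34, 41] -> [-45, 42, -12, -24, -25, 25, -34, 41] -> [42, 25, 41] -> [42, 25, 41] -> [42, 41, 25] -> 1
  [0, -36, -23, -29, 26, -30, 42, 29] -> [0, -36, -23, -29, 26, -30, 42, 29] -> [26, 42, 29] -> [26, 42, 29] -> [42, 29, 26] -> 2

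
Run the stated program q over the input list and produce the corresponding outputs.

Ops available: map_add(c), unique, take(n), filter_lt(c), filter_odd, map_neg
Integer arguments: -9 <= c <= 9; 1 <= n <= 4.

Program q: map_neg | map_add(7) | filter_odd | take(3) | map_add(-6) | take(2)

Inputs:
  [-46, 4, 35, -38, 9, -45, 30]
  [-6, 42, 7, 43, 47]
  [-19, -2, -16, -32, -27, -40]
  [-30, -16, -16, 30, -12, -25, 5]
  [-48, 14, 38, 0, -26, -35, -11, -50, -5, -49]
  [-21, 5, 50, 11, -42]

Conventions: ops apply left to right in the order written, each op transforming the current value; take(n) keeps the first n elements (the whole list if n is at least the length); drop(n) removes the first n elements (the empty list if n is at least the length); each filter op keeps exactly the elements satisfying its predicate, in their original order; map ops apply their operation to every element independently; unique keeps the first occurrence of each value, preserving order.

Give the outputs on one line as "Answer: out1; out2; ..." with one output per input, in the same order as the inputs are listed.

Execution, op by op:
  [-46, 4, 35, -38, 9, -45, 30] -> [46, -4, -35, 38, -9, 45, -30] -> [53, 3, -28, 45, -2, 52, -23] -> [53, 3, 45, -23] -> [53, 3, 45] -> [47, -3, 39] -> [47, -3]
  [-6, 42, 7, 43, 47] -> [6, -42, -7, -43, -47] -> [13, -35, 0, -36, -40] -> [13, -35] -> [13, -35] -> [7, -41] -> [7, -41]
  [-19, -2, -16, -32, -27, -40] -> [19, 2, 16, 32, 27, 40] -> [26, 9, 23, 39, 34, 47] -> [9, 23, 39, 47] -> [9, 23, 39] -> [3, 17, 33] -> [3, 17]
  [-30, -16, -16, 30, -12, -25, 5] -> [30, 16, 16, -30, 12, 25, -5] -> [37, 23, 23, -23, 19, 32, 2] -> [37, 23, 23, -23, 19] -> [37, 23, 23] -> [31, 17, 17] -> [31, 17]
  [-48, 14, 38, 0, -26, -35, -11, -50, -5, -49] -> [48, -14, -38, 0, 26, 35, 11, 50, 5, 49] -> [55, -7, -31, 7, 33, 42, 18, 57, 12, 56] -> [55, -7, -31, 7, 33, 57] -> [55, -7, -31] -> [49, -13, -37] -> [49, -13]
  [-21, 5, 50, 11, -42] -> [21, -5, -50, -11, 42] -> [28, 2, -43, -4, 49] -> [-43, 49] -> [-43, 49] -> [-49, 43] -> [-49, 43]

[47, -3]; [7, -41]; [3, 17]; [31, 17]; [49, -13]; [-49, 43]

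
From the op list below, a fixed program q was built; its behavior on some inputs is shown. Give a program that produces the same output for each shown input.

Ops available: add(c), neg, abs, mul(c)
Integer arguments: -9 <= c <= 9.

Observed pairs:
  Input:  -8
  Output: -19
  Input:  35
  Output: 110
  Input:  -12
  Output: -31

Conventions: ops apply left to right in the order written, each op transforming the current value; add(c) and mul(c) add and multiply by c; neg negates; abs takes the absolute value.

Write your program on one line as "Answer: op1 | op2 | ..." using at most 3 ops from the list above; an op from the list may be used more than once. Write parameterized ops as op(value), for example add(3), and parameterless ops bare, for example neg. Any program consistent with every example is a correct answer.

mul(-3) | add(-5) | neg

Check, running the answer program on each example:
  -8 -> 24 -> 19 -> -19
  35 -> -105 -> -110 -> 110
  -12 -> 36 -> 31 -> -31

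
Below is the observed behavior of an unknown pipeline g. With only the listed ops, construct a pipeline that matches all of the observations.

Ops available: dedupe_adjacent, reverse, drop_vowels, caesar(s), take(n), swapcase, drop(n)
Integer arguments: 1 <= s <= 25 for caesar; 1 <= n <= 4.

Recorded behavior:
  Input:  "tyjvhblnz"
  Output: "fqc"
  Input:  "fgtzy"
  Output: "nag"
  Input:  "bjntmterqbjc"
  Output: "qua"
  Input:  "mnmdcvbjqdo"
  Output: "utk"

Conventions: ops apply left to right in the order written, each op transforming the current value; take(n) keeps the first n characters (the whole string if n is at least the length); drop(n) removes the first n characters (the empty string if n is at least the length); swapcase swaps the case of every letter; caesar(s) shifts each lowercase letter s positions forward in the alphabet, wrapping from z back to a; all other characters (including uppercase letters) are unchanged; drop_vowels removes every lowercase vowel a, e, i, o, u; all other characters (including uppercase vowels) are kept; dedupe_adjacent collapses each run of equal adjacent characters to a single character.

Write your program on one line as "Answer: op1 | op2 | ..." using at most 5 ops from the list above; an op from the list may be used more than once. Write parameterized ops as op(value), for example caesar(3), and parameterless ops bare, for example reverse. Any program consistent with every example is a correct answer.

take(4) | reverse | caesar(7) | take(3) | reverse

Check, running the answer program on each example:
  "tyjvhblnz" -> "tyjv" -> "vjyt" -> "cqfa" -> "cqf" -> "fqc"
  "fgtzy" -> "fgtz" -> "ztgf" -> "ganm" -> "gan" -> "nag"
  "bjntmterqbjc" -> "bjnt" -> "tnjb" -> "auqi" -> "auq" -> "qua"
  "mnmdcvbjqdo" -> "mnmd" -> "dmnm" -> "ktut" -> "ktu" -> "utk"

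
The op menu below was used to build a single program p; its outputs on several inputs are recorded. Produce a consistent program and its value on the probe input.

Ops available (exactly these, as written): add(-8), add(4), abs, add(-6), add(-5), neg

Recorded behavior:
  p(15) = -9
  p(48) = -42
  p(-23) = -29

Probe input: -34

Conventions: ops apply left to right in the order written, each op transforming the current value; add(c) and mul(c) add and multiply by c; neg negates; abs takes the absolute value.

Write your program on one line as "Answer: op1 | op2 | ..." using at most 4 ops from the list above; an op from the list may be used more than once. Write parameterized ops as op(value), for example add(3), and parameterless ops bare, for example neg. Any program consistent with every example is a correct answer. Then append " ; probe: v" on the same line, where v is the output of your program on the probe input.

add(-6) | abs | neg ; probe: -40

Check, running the answer program on each example:
  15 -> 9 -> 9 -> -9
  48 -> 42 -> 42 -> -42
  -23 -> -29 -> 29 -> -29
  probe: -34 -> -40 -> 40 -> -40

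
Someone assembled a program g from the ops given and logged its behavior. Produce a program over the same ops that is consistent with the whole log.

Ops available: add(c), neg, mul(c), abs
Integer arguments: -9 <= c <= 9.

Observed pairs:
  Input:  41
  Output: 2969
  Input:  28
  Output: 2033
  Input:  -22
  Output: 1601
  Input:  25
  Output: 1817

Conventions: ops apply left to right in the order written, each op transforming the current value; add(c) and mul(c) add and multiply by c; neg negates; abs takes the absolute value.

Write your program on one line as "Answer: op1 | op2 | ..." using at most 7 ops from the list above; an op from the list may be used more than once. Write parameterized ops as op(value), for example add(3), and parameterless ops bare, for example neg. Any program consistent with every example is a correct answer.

mul(4) | mul(-3) | abs | mul(6) | add(9) | add(8)

Check, running the answer program on each example:
  41 -> 164 -> -492 -> 492 -> 2952 -> 2961 -> 2969
  28 -> 112 -> -336 -> 336 -> 2016 -> 2025 -> 2033
  -22 -> -88 -> 264 -> 264 -> 1584 -> 1593 -> 1601
  25 -> 100 -> -300 -> 300 -> 1800 -> 1809 -> 1817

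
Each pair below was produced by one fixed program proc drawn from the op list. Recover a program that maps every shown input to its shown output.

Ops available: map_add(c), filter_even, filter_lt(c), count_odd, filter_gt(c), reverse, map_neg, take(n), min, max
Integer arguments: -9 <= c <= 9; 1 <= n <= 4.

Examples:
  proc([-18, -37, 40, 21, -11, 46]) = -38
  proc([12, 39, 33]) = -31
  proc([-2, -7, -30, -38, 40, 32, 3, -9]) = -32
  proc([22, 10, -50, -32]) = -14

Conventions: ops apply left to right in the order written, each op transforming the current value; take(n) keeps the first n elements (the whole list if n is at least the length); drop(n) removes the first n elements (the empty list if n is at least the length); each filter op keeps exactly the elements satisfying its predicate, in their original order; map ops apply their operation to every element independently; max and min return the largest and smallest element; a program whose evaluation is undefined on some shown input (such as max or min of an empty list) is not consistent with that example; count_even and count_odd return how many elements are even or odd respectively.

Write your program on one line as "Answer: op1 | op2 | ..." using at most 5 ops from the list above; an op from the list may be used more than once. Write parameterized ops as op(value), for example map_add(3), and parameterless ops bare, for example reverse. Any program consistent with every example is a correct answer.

filter_gt(4) | map_add(-8) | map_neg | min

Check, running the answer program on each example:
  [-18, -37, 40, 21, -11, 46] -> [40, 21, 46] -> [32, 13, 38] -> [-32, -13, -38] -> -38
  [12, 39, 33] -> [12, 39, 33] -> [4, 31, 25] -> [-4, -31, -25] -> -31
  [-2, -7, -30, -38, 40, 32, 3, -9] -> [40, 32] -> [32, 24] -> [-32, -24] -> -32
  [22, 10, -50, -32] -> [22, 10] -> [14, 2] -> [-14, -2] -> -14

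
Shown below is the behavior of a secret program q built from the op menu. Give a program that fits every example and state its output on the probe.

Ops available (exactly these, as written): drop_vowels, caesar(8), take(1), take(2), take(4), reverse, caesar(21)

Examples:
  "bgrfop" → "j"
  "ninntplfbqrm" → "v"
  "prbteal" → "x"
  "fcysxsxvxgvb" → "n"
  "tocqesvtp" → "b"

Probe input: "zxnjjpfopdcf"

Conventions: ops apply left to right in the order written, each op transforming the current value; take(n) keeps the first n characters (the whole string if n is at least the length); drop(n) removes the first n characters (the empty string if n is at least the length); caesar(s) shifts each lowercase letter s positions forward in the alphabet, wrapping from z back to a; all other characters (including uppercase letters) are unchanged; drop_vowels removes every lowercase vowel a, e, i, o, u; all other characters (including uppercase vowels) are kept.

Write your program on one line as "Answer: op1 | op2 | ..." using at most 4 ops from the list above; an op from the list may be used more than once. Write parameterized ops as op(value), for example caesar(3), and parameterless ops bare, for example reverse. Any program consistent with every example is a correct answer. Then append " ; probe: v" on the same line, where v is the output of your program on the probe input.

take(4) | take(1) | caesar(8) ; probe: "h"

Check, running the answer program on each example:
  "bgrfop" -> "bgrf" -> "b" -> "j"
  "ninntplfbqrm" -> "ninn" -> "n" -> "v"
  "prbteal" -> "prbt" -> "p" -> "x"
  "fcysxsxvxgvb" -> "fcys" -> "f" -> "n"
  "tocqesvtp" -> "tocq" -> "t" -> "b"
  probe: "zxnjjpfopdcf" -> "zxnj" -> "z" -> "h"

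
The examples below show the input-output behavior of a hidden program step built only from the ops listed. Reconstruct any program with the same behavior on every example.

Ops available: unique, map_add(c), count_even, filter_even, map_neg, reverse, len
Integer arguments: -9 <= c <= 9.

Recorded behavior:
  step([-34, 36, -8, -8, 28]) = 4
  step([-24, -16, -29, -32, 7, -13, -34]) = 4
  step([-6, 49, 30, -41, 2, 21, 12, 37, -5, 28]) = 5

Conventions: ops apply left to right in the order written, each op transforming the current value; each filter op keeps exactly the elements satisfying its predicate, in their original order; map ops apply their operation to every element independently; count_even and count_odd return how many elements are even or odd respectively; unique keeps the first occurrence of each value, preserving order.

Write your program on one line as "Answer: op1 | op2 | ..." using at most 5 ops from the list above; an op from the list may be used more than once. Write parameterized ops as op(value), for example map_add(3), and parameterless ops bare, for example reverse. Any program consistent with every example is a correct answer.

reverse | filter_even | map_neg | unique | len

Check, running the answer program on each example:
  [-34, 36, -8, -8, 28] -> [28, -8, -8, 36, -34] -> [28, -8, -8, 36, -34] -> [-28, 8, 8, -36, 34] -> [-28, 8, -36, 34] -> 4
  [-24, -16, -29, -32, 7, -13, -34] -> [-34, -13, 7, -32, -29, -16, -24] -> [-34, -32, -16, -24] -> [34, 32, 16, 24] -> [34, 32, 16, 24] -> 4
  [-6, 49, 30, -41, 2, 21, 12, 37, -5, 28] -> [28, -5, 37, 12, 21, 2, -41, 30, 49, -6] -> [28, 12, 2, 30, -6] -> [-28, -12, -2, -30, 6] -> [-28, -12, -2, -30, 6] -> 5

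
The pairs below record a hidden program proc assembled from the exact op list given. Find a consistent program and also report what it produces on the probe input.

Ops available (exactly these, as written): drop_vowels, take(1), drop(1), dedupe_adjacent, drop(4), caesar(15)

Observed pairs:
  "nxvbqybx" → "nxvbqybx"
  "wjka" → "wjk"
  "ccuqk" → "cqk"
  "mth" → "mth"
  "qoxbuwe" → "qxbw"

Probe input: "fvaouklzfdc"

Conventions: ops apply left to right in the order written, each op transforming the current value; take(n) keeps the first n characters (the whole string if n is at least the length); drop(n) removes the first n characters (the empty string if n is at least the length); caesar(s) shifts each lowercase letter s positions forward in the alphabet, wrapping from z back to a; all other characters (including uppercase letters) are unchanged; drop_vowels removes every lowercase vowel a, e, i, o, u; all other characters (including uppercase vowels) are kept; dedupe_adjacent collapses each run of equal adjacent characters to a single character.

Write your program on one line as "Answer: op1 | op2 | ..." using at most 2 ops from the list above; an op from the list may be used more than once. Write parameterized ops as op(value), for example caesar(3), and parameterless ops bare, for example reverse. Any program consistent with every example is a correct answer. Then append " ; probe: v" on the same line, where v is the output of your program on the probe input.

drop_vowels | dedupe_adjacent ; probe: "fvklzfdc"

Check, running the answer program on each example:
  "nxvbqybx" -> "nxvbqybx" -> "nxvbqybx"
  "wjka" -> "wjk" -> "wjk"
  "ccuqk" -> "ccqk" -> "cqk"
  "mth" -> "mth" -> "mth"
  "qoxbuwe" -> "qxbw" -> "qxbw"
  probe: "fvaouklzfdc" -> "fvklzfdc" -> "fvklzfdc"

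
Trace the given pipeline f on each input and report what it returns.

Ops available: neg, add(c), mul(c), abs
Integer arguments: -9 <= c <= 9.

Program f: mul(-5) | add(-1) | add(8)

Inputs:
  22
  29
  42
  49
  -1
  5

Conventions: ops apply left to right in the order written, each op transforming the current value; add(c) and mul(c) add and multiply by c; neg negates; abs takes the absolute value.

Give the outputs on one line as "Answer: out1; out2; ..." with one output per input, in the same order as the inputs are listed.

-103; -138; -203; -238; 12; -18

Execution, op by op:
  22 -> -110 -> -111 -> -103
  29 -> -145 -> -146 -> -138
  42 -> -210 -> -211 -> -203
  49 -> -245 -> -246 -> -238
  -1 -> 5 -> 4 -> 12
  5 -> -25 -> -26 -> -18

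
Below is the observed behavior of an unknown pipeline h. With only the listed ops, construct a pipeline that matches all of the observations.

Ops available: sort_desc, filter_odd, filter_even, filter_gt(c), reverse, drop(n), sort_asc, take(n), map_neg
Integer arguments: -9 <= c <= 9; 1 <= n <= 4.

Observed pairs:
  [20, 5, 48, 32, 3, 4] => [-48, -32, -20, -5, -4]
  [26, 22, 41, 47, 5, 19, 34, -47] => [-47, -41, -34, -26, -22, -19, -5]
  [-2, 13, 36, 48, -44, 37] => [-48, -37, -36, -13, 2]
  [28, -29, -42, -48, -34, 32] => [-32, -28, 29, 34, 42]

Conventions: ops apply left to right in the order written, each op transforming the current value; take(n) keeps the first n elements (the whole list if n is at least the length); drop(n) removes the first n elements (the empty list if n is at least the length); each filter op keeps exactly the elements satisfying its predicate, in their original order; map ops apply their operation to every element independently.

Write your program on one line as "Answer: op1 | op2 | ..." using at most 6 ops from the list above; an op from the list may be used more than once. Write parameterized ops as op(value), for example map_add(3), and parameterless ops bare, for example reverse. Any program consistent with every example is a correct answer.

sort_asc | sort_desc | map_neg | reverse | drop(1) | sort_asc

Check, running the answer program on each example:
  [20, 5, 48, 32, 3, 4] -> [3, 4, 5, 20, 32, 48] -> [48, 32, 20, 5, 4, 3] -> [-48, -32, -20, -5, -4, -3] -> [-3, -4, -5, -20, -32, -48] -> [-4, -5, -20, -32, -48] -> [-48, -32, -20, -5, -4]
  [26, 22, 41, 47, 5, 19, 34, -47] -> [-47, 5, 19, 22, 26, 34, 41, 47] -> [47, 41, 34, 26, 22, 19, 5, -47] -> [-47, -41, -34, -26, -22, -19, -5, 47] -> [47, -5, -19, -22, -26, -34, -41, -47] -> [-5, -19, -22, -26, -34, -41, -47] -> [-47, -41, -34, -26, -22, -19, -5]
  [-2, 13, 36, 48, -44, 37] -> [-44, -2, 13, 36, 37, 48] -> [48, 37, 36, 13, -2, -44] -> [-48, -37, -36, -13, 2, 44] -> [44, 2, -13, -36, -37, -48] -> [2, -13, -36, -37, -48] -> [-48, -37, -36, -13, 2]
  [28, -29, -42, -48, -34, 32] -> [-48, -42, -34, -29, 28, 32] -> [32, 28, -29, -34, -42, -48] -> [-32, -28, 29, 34, 42, 48] -> [48, 42, 34, 29, -28, -32] -> [42, 34, 29, -28, -32] -> [-32, -28, 29, 34, 42]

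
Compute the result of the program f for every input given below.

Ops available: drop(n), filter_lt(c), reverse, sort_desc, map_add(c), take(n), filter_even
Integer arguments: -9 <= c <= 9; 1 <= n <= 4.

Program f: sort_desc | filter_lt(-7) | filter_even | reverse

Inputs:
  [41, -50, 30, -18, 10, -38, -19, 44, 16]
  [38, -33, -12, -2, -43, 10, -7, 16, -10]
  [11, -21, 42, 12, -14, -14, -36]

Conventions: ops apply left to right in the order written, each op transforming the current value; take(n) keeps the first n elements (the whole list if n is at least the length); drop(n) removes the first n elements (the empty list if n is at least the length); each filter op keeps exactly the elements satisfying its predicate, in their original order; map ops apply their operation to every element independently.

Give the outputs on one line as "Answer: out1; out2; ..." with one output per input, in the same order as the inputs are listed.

[-50, -38, -18]; [-12, -10]; [-36, -14, -14]

Execution, op by op:
  [41, -50, 30, -18, 10, -38, -19, 44, 16] -> [44, 41, 30, 16, 10, -18, -19, -38, -50] -> [-18, -19, -38, -50] -> [-18, -38, -50] -> [-50, -38, -18]
  [38, -33, -12, -2, -43, 10, -7, 16, -10] -> [38, 16, 10, -2, -7, -10, -12, -33, -43] -> [-10, -12, -33, -43] -> [-10, -12] -> [-12, -10]
  [11, -21, 42, 12, -14, -14, -36] -> [42, 12, 11, -14, -14, -21, -36] -> [-14, -14, -21, -36] -> [-14, -14, -36] -> [-36, -14, -14]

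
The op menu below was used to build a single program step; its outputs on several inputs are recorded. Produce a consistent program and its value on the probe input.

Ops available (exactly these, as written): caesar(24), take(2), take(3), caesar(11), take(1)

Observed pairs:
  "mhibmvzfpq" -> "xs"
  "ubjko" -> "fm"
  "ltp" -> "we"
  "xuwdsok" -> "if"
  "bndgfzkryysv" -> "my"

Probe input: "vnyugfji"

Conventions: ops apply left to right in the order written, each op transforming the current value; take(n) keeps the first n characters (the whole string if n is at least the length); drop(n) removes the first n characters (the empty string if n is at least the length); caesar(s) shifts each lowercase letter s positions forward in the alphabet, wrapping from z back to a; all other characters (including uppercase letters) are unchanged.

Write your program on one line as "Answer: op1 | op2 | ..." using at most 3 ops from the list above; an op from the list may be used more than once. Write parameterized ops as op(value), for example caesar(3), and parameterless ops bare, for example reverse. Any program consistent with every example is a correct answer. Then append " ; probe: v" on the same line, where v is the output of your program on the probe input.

take(2) | caesar(11) ; probe: "gy"

Check, running the answer program on each example:
  "mhibmvzfpq" -> "mh" -> "xs"
  "ubjko" -> "ub" -> "fm"
  "ltp" -> "lt" -> "we"
  "xuwdsok" -> "xu" -> "if"
  "bndgfzkryysv" -> "bn" -> "my"
  probe: "vnyugfji" -> "vn" -> "gy"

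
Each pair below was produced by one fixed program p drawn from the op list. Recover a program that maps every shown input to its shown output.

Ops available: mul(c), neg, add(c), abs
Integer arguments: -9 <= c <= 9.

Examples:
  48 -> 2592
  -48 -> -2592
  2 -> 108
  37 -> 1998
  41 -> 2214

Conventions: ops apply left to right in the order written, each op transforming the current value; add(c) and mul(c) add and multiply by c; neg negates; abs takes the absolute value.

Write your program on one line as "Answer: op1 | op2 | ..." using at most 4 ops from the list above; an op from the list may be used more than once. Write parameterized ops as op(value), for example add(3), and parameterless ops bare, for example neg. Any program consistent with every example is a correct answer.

neg | mul(9) | mul(-3) | mul(2)

Check, running the answer program on each example:
  48 -> -48 -> -432 -> 1296 -> 2592
  -48 -> 48 -> 432 -> -1296 -> -2592
  2 -> -2 -> -18 -> 54 -> 108
  37 -> -37 -> -333 -> 999 -> 1998
  41 -> -41 -> -369 -> 1107 -> 2214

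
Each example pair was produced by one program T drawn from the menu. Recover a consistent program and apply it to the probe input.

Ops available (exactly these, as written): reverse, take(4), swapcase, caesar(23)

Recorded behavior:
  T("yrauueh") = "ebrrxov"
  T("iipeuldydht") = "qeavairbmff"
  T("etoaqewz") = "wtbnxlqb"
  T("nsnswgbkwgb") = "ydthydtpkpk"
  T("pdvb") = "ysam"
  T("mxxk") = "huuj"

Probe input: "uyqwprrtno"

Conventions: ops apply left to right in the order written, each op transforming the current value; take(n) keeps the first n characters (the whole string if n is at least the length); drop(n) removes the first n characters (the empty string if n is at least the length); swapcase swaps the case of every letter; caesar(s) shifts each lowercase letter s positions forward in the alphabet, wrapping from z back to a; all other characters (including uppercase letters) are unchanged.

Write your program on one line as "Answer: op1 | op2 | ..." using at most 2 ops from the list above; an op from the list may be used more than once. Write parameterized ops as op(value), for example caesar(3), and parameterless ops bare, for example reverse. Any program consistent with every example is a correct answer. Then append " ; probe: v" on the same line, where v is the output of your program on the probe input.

caesar(23) | reverse ; probe: "lkqoomtnvr"

Check, running the answer program on each example:
  "yrauueh" -> "voxrrbe" -> "ebrrxov"
  "iipeuldydht" -> "ffmbriavaeq" -> "qeavairbmff"
  "etoaqewz" -> "bqlxnbtw" -> "wtbnxlqb"
  "nsnswgbkwgb" -> "kpkptdyhtdy" -> "ydthydtpkpk"
  "pdvb" -> "masy" -> "ysam"
  "mxxk" -> "juuh" -> "huuj"
  probe: "uyqwprrtno" -> "rvntmooqkl" -> "lkqoomtnvr"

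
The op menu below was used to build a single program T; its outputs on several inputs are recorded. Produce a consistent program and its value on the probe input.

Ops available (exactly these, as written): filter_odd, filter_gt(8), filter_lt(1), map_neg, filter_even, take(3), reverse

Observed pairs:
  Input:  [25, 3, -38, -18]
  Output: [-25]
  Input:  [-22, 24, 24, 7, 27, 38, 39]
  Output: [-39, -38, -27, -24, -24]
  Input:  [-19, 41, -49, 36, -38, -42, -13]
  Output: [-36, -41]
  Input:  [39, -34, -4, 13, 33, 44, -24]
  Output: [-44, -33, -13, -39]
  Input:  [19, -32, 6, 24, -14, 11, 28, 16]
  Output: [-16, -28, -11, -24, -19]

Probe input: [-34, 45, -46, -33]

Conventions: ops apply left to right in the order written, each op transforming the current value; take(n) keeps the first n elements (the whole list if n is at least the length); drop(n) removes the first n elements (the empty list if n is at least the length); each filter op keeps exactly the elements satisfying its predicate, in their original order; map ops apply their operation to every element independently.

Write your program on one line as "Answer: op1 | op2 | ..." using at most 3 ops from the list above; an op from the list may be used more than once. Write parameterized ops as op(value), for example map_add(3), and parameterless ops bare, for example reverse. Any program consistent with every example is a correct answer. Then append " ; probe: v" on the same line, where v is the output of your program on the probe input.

filter_gt(8) | reverse | map_neg ; probe: [-45]

Check, running the answer program on each example:
  [25, 3, -38, -18] -> [25] -> [25] -> [-25]
  [-22, 24, 24, 7, 27, 38, 39] -> [24, 24, 27, 38, 39] -> [39, 38, 27, 24, 24] -> [-39, -38, -27, -24, -24]
  [-19, 41, -49, 36, -38, -42, -13] -> [41, 36] -> [36, 41] -> [-36, -41]
  [39, -34, -4, 13, 33, 44, -24] -> [39, 13, 33, 44] -> [44, 33, 13, 39] -> [-44, -33, -13, -39]
  [19, -32, 6, 24, -14, 11, 28, 16] -> [19, 24, 11, 28, 16] -> [16, 28, 11, 24, 19] -> [-16, -28, -11, -24, -19]
  probe: [-34, 45, -46, -33] -> [45] -> [45] -> [-45]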